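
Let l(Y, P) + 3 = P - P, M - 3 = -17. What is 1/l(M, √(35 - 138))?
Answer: -⅓ ≈ -0.33333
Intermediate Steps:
M = -14 (M = 3 - 17 = -14)
l(Y, P) = -3 (l(Y, P) = -3 + (P - P) = -3 + 0 = -3)
1/l(M, √(35 - 138)) = 1/(-3) = -⅓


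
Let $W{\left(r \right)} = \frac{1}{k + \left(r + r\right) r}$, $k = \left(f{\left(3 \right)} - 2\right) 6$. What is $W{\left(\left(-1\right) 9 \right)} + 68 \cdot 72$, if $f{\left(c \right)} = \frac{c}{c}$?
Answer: $\frac{763777}{156} \approx 4896.0$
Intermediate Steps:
$f{\left(c \right)} = 1$
$k = -6$ ($k = \left(1 - 2\right) 6 = \left(-1\right) 6 = -6$)
$W{\left(r \right)} = \frac{1}{-6 + 2 r^{2}}$ ($W{\left(r \right)} = \frac{1}{-6 + \left(r + r\right) r} = \frac{1}{-6 + 2 r r} = \frac{1}{-6 + 2 r^{2}}$)
$W{\left(\left(-1\right) 9 \right)} + 68 \cdot 72 = \frac{1}{2 \left(-3 + \left(\left(-1\right) 9\right)^{2}\right)} + 68 \cdot 72 = \frac{1}{2 \left(-3 + \left(-9\right)^{2}\right)} + 4896 = \frac{1}{2 \left(-3 + 81\right)} + 4896 = \frac{1}{2 \cdot 78} + 4896 = \frac{1}{2} \cdot \frac{1}{78} + 4896 = \frac{1}{156} + 4896 = \frac{763777}{156}$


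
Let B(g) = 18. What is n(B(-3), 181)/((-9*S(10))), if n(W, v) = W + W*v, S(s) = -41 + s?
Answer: 364/31 ≈ 11.742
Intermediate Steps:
n(B(-3), 181)/((-9*S(10))) = (18*(1 + 181))/((-9*(-41 + 10))) = (18*182)/((-9*(-31))) = 3276/279 = 3276*(1/279) = 364/31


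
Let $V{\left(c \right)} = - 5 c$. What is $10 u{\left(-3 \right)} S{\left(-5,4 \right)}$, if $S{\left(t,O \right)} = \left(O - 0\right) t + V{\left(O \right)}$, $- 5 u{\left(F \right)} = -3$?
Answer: $-240$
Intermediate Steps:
$u{\left(F \right)} = \frac{3}{5}$ ($u{\left(F \right)} = \left(- \frac{1}{5}\right) \left(-3\right) = \frac{3}{5}$)
$S{\left(t,O \right)} = - 5 O + O t$ ($S{\left(t,O \right)} = \left(O - 0\right) t - 5 O = \left(O + 0\right) t - 5 O = O t - 5 O = - 5 O + O t$)
$10 u{\left(-3 \right)} S{\left(-5,4 \right)} = 10 \cdot \frac{3}{5} \cdot 4 \left(-5 - 5\right) = 6 \cdot 4 \left(-10\right) = 6 \left(-40\right) = -240$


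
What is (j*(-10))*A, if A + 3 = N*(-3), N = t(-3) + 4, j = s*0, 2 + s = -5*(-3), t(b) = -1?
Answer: 0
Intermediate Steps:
s = 13 (s = -2 - 5*(-3) = -2 + 15 = 13)
j = 0 (j = 13*0 = 0)
N = 3 (N = -1 + 4 = 3)
A = -12 (A = -3 + 3*(-3) = -3 - 9 = -12)
(j*(-10))*A = (0*(-10))*(-12) = 0*(-12) = 0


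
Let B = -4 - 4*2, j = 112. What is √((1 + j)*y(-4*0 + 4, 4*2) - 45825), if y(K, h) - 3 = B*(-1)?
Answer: I*√44130 ≈ 210.07*I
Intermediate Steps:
B = -12 (B = -4 - 8 = -12)
y(K, h) = 15 (y(K, h) = 3 - 12*(-1) = 3 + 12 = 15)
√((1 + j)*y(-4*0 + 4, 4*2) - 45825) = √((1 + 112)*15 - 45825) = √(113*15 - 45825) = √(1695 - 45825) = √(-44130) = I*√44130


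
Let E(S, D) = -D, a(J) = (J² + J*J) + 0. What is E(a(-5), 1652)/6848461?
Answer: -1652/6848461 ≈ -0.00024122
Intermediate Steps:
a(J) = 2*J² (a(J) = (J² + J²) + 0 = 2*J² + 0 = 2*J²)
E(a(-5), 1652)/6848461 = -1*1652/6848461 = -1652*1/6848461 = -1652/6848461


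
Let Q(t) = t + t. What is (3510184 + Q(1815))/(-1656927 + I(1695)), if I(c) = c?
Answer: -1756907/827616 ≈ -2.1229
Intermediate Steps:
Q(t) = 2*t
(3510184 + Q(1815))/(-1656927 + I(1695)) = (3510184 + 2*1815)/(-1656927 + 1695) = (3510184 + 3630)/(-1655232) = 3513814*(-1/1655232) = -1756907/827616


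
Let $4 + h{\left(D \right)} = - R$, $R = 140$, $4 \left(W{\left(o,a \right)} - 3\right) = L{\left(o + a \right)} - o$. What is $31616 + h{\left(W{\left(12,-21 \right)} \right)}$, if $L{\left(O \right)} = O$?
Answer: $31472$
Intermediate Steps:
$W{\left(o,a \right)} = 3 + \frac{a}{4}$ ($W{\left(o,a \right)} = 3 + \frac{\left(o + a\right) - o}{4} = 3 + \frac{\left(a + o\right) - o}{4} = 3 + \frac{a}{4}$)
$h{\left(D \right)} = -144$ ($h{\left(D \right)} = -4 - 140 = -144$)
$31616 + h{\left(W{\left(12,-21 \right)} \right)} = 31616 - 144 = 31472$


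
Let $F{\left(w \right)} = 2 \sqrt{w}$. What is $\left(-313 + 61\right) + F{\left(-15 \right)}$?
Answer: $-252 + 2 i \sqrt{15} \approx -252.0 + 7.746 i$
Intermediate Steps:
$\left(-313 + 61\right) + F{\left(-15 \right)} = \left(-313 + 61\right) + 2 \sqrt{-15} = -252 + 2 i \sqrt{15}$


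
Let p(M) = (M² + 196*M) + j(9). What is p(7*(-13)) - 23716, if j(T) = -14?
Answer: -33285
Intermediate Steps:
p(M) = -14 + M² + 196*M (p(M) = (M² + 196*M) - 14 = -14 + M² + 196*M)
p(7*(-13)) - 23716 = (-14 + (7*(-13))² + 196*(7*(-13))) - 23716 = (-14 + (-91)² + 196*(-91)) - 23716 = (-14 + 8281 - 17836) - 23716 = -9569 - 23716 = -33285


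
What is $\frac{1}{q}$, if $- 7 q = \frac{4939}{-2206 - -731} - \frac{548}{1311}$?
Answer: $\frac{13536075}{7283329} \approx 1.8585$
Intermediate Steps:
$q = \frac{7283329}{13536075}$ ($q = - \frac{\frac{4939}{-2206 - -731} - \frac{548}{1311}}{7} = - \frac{\frac{4939}{-2206 + 731} - \frac{548}{1311}}{7} = - \frac{\frac{4939}{-1475} - \frac{548}{1311}}{7} = - \frac{4939 \left(- \frac{1}{1475}\right) - \frac{548}{1311}}{7} = - \frac{- \frac{4939}{1475} - \frac{548}{1311}}{7} = \left(- \frac{1}{7}\right) \left(- \frac{7283329}{1933725}\right) = \frac{7283329}{13536075} \approx 0.53807$)
$\frac{1}{q} = \frac{1}{\frac{7283329}{13536075}} = \frac{13536075}{7283329}$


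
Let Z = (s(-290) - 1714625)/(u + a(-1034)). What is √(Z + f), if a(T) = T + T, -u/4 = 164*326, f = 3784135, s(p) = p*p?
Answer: √44107183941580965/107962 ≈ 1945.3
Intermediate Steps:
s(p) = p²
u = -213856 (u = -656*326 = -4*53464 = -213856)
a(T) = 2*T
Z = 1630525/215924 (Z = ((-290)² - 1714625)/(-213856 + 2*(-1034)) = (84100 - 1714625)/(-213856 - 2068) = -1630525/(-215924) = -1630525*(-1/215924) = 1630525/215924 ≈ 7.5514)
√(Z + f) = √(1630525/215924 + 3784135) = √(817087196265/215924) = √44107183941580965/107962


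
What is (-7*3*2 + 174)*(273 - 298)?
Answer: -3300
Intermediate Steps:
(-7*3*2 + 174)*(273 - 298) = (-21*2 + 174)*(-25) = (-42 + 174)*(-25) = 132*(-25) = -3300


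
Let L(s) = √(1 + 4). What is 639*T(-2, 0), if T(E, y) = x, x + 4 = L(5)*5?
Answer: -2556 + 3195*√5 ≈ 4588.2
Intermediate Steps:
L(s) = √5
x = -4 + 5*√5 (x = -4 + √5*5 = -4 + 5*√5 ≈ 7.1803)
T(E, y) = -4 + 5*√5
639*T(-2, 0) = 639*(-4 + 5*√5) = -2556 + 3195*√5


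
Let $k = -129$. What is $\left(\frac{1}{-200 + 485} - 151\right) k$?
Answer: $\frac{1850462}{95} \approx 19479.0$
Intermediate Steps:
$\left(\frac{1}{-200 + 485} - 151\right) k = \left(\frac{1}{-200 + 485} - 151\right) \left(-129\right) = \left(\frac{1}{285} - 151\right) \left(-129\right) = \left(- \frac{43034}{285}\right) \left(-129\right) = \frac{1850462}{95}$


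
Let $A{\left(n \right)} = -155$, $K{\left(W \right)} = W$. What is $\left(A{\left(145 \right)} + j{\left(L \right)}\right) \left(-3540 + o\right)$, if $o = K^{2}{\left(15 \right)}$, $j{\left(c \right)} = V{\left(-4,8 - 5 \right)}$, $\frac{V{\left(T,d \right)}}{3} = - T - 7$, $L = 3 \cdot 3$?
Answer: $543660$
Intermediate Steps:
$L = 9$
$V{\left(T,d \right)} = -21 - 3 T$ ($V{\left(T,d \right)} = 3 \left(- T - 7\right) = 3 \left(-7 - T\right) = -21 - 3 T$)
$j{\left(c \right)} = -9$ ($j{\left(c \right)} = -21 - -12 = -21 + 12 = -9$)
$o = 225$ ($o = 15^{2} = 225$)
$\left(A{\left(145 \right)} + j{\left(L \right)}\right) \left(-3540 + o\right) = \left(-155 - 9\right) \left(-3540 + 225\right) = \left(-164\right) \left(-3315\right) = 543660$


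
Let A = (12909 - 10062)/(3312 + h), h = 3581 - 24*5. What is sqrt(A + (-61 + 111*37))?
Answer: sqrt(1098364385)/521 ≈ 63.611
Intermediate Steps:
h = 3461 (h = 3581 - 120 = 3461)
A = 219/521 (A = (12909 - 10062)/(3312 + 3461) = 2847/6773 = 2847*(1/6773) = 219/521 ≈ 0.42035)
sqrt(A + (-61 + 111*37)) = sqrt(219/521 + (-61 + 111*37)) = sqrt(219/521 + (-61 + 4107)) = sqrt(219/521 + 4046) = sqrt(2108185/521) = sqrt(1098364385)/521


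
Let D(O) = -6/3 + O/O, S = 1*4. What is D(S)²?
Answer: 1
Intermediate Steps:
S = 4
D(O) = -1 (D(O) = -6*⅓ + 1 = -2 + 1 = -1)
D(S)² = (-1)² = 1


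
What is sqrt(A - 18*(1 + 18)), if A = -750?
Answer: 2*I*sqrt(273) ≈ 33.045*I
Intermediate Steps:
sqrt(A - 18*(1 + 18)) = sqrt(-750 - 18*(1 + 18)) = sqrt(-750 - 18*19) = sqrt(-750 - 342) = sqrt(-1092) = 2*I*sqrt(273)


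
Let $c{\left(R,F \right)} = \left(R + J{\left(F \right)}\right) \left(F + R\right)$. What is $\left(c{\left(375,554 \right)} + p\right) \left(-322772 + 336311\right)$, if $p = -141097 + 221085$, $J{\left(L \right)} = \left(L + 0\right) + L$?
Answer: $19735732605$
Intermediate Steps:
$J{\left(L \right)} = 2 L$ ($J{\left(L \right)} = L + L = 2 L$)
$p = 79988$
$c{\left(R,F \right)} = \left(F + R\right) \left(R + 2 F\right)$ ($c{\left(R,F \right)} = \left(R + 2 F\right) \left(F + R\right) = \left(F + R\right) \left(R + 2 F\right)$)
$\left(c{\left(375,554 \right)} + p\right) \left(-322772 + 336311\right) = \left(\left(375^{2} + 2 \cdot 554^{2} + 3 \cdot 554 \cdot 375\right) + 79988\right) \left(-322772 + 336311\right) = \left(\left(140625 + 2 \cdot 306916 + 623250\right) + 79988\right) 13539 = \left(\left(140625 + 613832 + 623250\right) + 79988\right) 13539 = \left(1377707 + 79988\right) 13539 = 1457695 \cdot 13539 = 19735732605$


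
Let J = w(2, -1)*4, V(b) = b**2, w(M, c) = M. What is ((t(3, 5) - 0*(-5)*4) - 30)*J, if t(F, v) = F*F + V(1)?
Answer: -160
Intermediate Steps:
t(F, v) = 1 + F**2 (t(F, v) = F*F + 1**2 = F**2 + 1 = 1 + F**2)
J = 8 (J = 2*4 = 8)
((t(3, 5) - 0*(-5)*4) - 30)*J = (((1 + 3**2) - 0*(-5)*4) - 30)*8 = (((1 + 9) - 0*4) - 30)*8 = ((10 - 1*0) - 30)*8 = ((10 + 0) - 30)*8 = (10 - 30)*8 = -20*8 = -160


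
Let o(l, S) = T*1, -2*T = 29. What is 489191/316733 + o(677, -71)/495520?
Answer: 484798663383/313895072320 ≈ 1.5445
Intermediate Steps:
T = -29/2 (T = -½*29 = -29/2 ≈ -14.500)
o(l, S) = -29/2 (o(l, S) = -29/2*1 = -29/2)
489191/316733 + o(677, -71)/495520 = 489191/316733 - 29/2/495520 = 489191*(1/316733) - 29/2*1/495520 = 489191/316733 - 29/991040 = 484798663383/313895072320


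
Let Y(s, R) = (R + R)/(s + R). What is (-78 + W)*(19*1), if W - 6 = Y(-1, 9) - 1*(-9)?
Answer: -4617/4 ≈ -1154.3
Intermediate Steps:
Y(s, R) = 2*R/(R + s) (Y(s, R) = (2*R)/(R + s) = 2*R/(R + s))
W = 69/4 (W = 6 + (2*9/(9 - 1) - 1*(-9)) = 6 + (2*9/8 + 9) = 6 + (2*9*(1/8) + 9) = 6 + (9/4 + 9) = 6 + 45/4 = 69/4 ≈ 17.250)
(-78 + W)*(19*1) = (-78 + 69/4)*(19*1) = -243/4*19 = -4617/4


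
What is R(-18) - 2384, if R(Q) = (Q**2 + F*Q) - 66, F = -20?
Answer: -1766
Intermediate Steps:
R(Q) = -66 + Q**2 - 20*Q (R(Q) = (Q**2 - 20*Q) - 66 = -66 + Q**2 - 20*Q)
R(-18) - 2384 = (-66 + (-18)**2 - 20*(-18)) - 2384 = (-66 + 324 + 360) - 2384 = 618 - 2384 = -1766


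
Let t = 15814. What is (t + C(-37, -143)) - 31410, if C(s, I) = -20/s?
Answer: -577032/37 ≈ -15595.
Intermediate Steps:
(t + C(-37, -143)) - 31410 = (15814 - 20/(-37)) - 31410 = (15814 - 20*(-1/37)) - 31410 = (15814 + 20/37) - 31410 = 585138/37 - 31410 = -577032/37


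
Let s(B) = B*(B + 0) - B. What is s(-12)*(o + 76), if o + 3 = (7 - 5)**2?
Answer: 12012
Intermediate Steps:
s(B) = B**2 - B (s(B) = B*B - B = B**2 - B)
o = 1 (o = -3 + (7 - 5)**2 = -3 + 2**2 = -3 + 4 = 1)
s(-12)*(o + 76) = (-12*(-1 - 12))*(1 + 76) = -12*(-13)*77 = 156*77 = 12012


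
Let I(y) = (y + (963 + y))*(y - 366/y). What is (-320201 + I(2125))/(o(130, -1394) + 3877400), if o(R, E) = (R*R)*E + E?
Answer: -11428809021/20912756125 ≈ -0.54650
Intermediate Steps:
I(y) = (963 + 2*y)*(y - 366/y)
o(R, E) = E + E*R² (o(R, E) = R²*E + E = E*R² + E = E + E*R²)
(-320201 + I(2125))/(o(130, -1394) + 3877400) = (-320201 + (-732 - 352458/2125 + 2*2125² + 963*2125))/(-1394*(1 + 130²) + 3877400) = (-320201 + (-732 - 352458*1/2125 + 2*4515625 + 2046375))/(-1394*(1 + 16900) + 3877400) = (-320201 + (-732 - 352458/2125 + 9031250 + 2046375))/(-1394*16901 + 3877400) = (-320201 + 23538045167/2125)/(-23559994 + 3877400) = (22857618042/2125)/(-19682594) = (22857618042/2125)*(-1/19682594) = -11428809021/20912756125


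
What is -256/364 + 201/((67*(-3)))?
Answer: -155/91 ≈ -1.7033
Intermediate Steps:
-256/364 + 201/((67*(-3))) = -256*1/364 + 201/(-201) = -64/91 + 201*(-1/201) = -64/91 - 1 = -155/91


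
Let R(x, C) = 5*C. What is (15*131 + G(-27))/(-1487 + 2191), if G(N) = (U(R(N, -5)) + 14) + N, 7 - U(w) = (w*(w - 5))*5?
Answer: -1791/704 ≈ -2.5440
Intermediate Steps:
U(w) = 7 - 5*w*(-5 + w) (U(w) = 7 - w*(w - 5)*5 = 7 - w*(-5 + w)*5 = 7 - 5*w*(-5 + w))
G(N) = -3729 + N (G(N) = ((7 - 5*(5*(-5))² + 25*(5*(-5))) + 14) + N = ((7 - 5*(-25)² + 25*(-25)) + 14) + N = ((7 - 5*625 - 625) + 14) + N = ((7 - 3125 - 625) + 14) + N = (-3743 + 14) + N = -3729 + N)
(15*131 + G(-27))/(-1487 + 2191) = (15*131 + (-3729 - 27))/(-1487 + 2191) = (1965 - 3756)/704 = -1791*1/704 = -1791/704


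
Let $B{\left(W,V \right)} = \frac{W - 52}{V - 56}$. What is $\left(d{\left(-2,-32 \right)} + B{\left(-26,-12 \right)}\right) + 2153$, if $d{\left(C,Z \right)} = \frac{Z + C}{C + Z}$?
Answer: $\frac{73275}{34} \approx 2155.1$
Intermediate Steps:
$d{\left(C,Z \right)} = 1$ ($d{\left(C,Z \right)} = \frac{C + Z}{C + Z} = 1$)
$B{\left(W,V \right)} = \frac{-52 + W}{-56 + V}$
$\left(d{\left(-2,-32 \right)} + B{\left(-26,-12 \right)}\right) + 2153 = \left(1 + \frac{-52 - 26}{-56 - 12}\right) + 2153 = \left(1 + \frac{1}{-68} \left(-78\right)\right) + 2153 = \left(1 - - \frac{39}{34}\right) + 2153 = \left(1 + \frac{39}{34}\right) + 2153 = \frac{73}{34} + 2153 = \frac{73275}{34}$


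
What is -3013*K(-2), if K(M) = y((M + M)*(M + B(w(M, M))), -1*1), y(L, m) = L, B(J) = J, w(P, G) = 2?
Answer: 0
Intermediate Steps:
K(M) = 2*M*(2 + M) (K(M) = (M + M)*(M + 2) = (2*M)*(2 + M) = 2*M*(2 + M))
-3013*K(-2) = -6026*(-2)*(2 - 2) = -6026*(-2)*0 = -3013*0 = 0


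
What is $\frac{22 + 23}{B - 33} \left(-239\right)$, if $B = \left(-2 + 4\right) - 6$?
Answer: $\frac{10755}{37} \approx 290.68$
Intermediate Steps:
$B = -4$ ($B = 2 - 6 = -4$)
$\frac{22 + 23}{B - 33} \left(-239\right) = \frac{22 + 23}{-4 - 33} \left(-239\right) = \frac{45}{-37} \left(-239\right) = 45 \left(- \frac{1}{37}\right) \left(-239\right) = \left(- \frac{45}{37}\right) \left(-239\right) = \frac{10755}{37}$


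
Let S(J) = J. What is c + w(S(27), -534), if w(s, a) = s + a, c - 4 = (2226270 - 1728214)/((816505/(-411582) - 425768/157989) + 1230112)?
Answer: -4466856261737537853/8887583976254395 ≈ -502.60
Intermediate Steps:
c = 39148814223440412/8887583976254395 (c = 4 + (2226270 - 1728214)/((816505/(-411582) - 425768/157989) + 1230112) = 4 + 498056/((816505*(-1/411582) - 425768*1/157989) + 1230112) = 4 + 498056/((-816505/411582 - 425768/157989) + 1230112) = 4 + 498056/(-33804139269/7225047622 + 1230112) = 4 + 498056/(8887583976254395/7225047622) = 4 + 498056*(7225047622/8887583976254395) = 4 + 3598478318422832/8887583976254395 = 39148814223440412/8887583976254395 ≈ 4.4049)
w(s, a) = a + s
c + w(S(27), -534) = 39148814223440412/8887583976254395 + (-534 + 27) = 39148814223440412/8887583976254395 - 507 = -4466856261737537853/8887583976254395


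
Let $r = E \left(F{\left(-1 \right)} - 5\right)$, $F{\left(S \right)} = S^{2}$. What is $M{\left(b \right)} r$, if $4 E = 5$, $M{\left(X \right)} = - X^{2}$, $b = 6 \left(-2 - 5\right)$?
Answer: $8820$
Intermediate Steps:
$b = -42$ ($b = 6 \left(-7\right) = -42$)
$E = \frac{5}{4}$ ($E = \frac{1}{4} \cdot 5 = \frac{5}{4} \approx 1.25$)
$r = -5$ ($r = \frac{5 \left(\left(-1\right)^{2} - 5\right)}{4} = \frac{5 \left(1 - 5\right)}{4} = \frac{5}{4} \left(-4\right) = -5$)
$M{\left(b \right)} r = - \left(-42\right)^{2} \left(-5\right) = \left(-1\right) 1764 \left(-5\right) = \left(-1764\right) \left(-5\right) = 8820$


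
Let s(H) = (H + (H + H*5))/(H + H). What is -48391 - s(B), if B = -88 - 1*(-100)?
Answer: -96789/2 ≈ -48395.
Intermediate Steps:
B = 12 (B = -88 + 100 = 12)
s(H) = 7/2 (s(H) = (H + (H + 5*H))/((2*H)) = (H + 6*H)*(1/(2*H)) = (7*H)*(1/(2*H)) = 7/2)
-48391 - s(B) = -48391 - 1*7/2 = -48391 - 7/2 = -96789/2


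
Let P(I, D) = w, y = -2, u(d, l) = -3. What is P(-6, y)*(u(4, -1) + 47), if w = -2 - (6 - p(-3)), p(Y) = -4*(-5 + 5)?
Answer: -352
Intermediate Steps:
p(Y) = 0 (p(Y) = -4*0 = 0)
w = -8 (w = -2 - (6 - 1*0) = -2 - (6 + 0) = -2 - 1*6 = -2 - 6 = -8)
P(I, D) = -8
P(-6, y)*(u(4, -1) + 47) = -8*(-3 + 47) = -8*44 = -352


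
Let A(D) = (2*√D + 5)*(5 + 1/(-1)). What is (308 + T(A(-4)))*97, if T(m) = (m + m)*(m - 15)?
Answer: -388 + 77600*I ≈ -388.0 + 77600.0*I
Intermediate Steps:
A(D) = 20 + 8*√D (A(D) = (5 + 2*√D)*(5 - 1) = (5 + 2*√D)*4 = 20 + 8*√D)
T(m) = 2*m*(-15 + m) (T(m) = (2*m)*(-15 + m) = 2*m*(-15 + m))
(308 + T(A(-4)))*97 = (308 + 2*(20 + 8*√(-4))*(-15 + (20 + 8*√(-4))))*97 = (308 + 2*(20 + 8*(2*I))*(-15 + (20 + 8*(2*I))))*97 = (308 + 2*(20 + 16*I)*(-15 + (20 + 16*I)))*97 = (308 + 2*(20 + 16*I)*(5 + 16*I))*97 = (308 + 2*(5 + 16*I)*(20 + 16*I))*97 = 29876 + 194*(5 + 16*I)*(20 + 16*I)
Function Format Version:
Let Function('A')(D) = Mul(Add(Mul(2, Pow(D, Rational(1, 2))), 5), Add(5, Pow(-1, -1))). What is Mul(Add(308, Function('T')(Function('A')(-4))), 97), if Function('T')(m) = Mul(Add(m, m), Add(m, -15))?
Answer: Add(-388, Mul(77600, I)) ≈ Add(-388.00, Mul(77600., I))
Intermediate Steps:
Function('A')(D) = Add(20, Mul(8, Pow(D, Rational(1, 2)))) (Function('A')(D) = Mul(Add(5, Mul(2, Pow(D, Rational(1, 2)))), Add(5, -1)) = Mul(Add(5, Mul(2, Pow(D, Rational(1, 2)))), 4) = Add(20, Mul(8, Pow(D, Rational(1, 2)))))
Function('T')(m) = Mul(2, m, Add(-15, m)) (Function('T')(m) = Mul(Mul(2, m), Add(-15, m)) = Mul(2, m, Add(-15, m)))
Mul(Add(308, Function('T')(Function('A')(-4))), 97) = Mul(Add(308, Mul(2, Add(20, Mul(8, Pow(-4, Rational(1, 2)))), Add(-15, Add(20, Mul(8, Pow(-4, Rational(1, 2))))))), 97) = Mul(Add(308, Mul(2, Add(20, Mul(8, Mul(2, I))), Add(-15, Add(20, Mul(8, Mul(2, I)))))), 97) = Mul(Add(308, Mul(2, Add(20, Mul(16, I)), Add(-15, Add(20, Mul(16, I))))), 97) = Mul(Add(308, Mul(2, Add(20, Mul(16, I)), Add(5, Mul(16, I)))), 97) = Mul(Add(308, Mul(2, Add(5, Mul(16, I)), Add(20, Mul(16, I)))), 97) = Add(29876, Mul(194, Add(5, Mul(16, I)), Add(20, Mul(16, I))))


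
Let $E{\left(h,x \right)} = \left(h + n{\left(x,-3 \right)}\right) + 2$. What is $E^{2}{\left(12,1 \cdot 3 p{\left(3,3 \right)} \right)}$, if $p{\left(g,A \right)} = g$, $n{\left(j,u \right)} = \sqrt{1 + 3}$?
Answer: $256$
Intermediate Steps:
$n{\left(j,u \right)} = 2$ ($n{\left(j,u \right)} = \sqrt{4} = 2$)
$E{\left(h,x \right)} = 4 + h$ ($E{\left(h,x \right)} = \left(h + 2\right) + 2 = \left(2 + h\right) + 2 = 4 + h$)
$E^{2}{\left(12,1 \cdot 3 p{\left(3,3 \right)} \right)} = \left(4 + 12\right)^{2} = 16^{2} = 256$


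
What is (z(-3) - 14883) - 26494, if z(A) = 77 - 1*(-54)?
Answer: -41246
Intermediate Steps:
z(A) = 131 (z(A) = 77 + 54 = 131)
(z(-3) - 14883) - 26494 = (131 - 14883) - 26494 = -14752 - 26494 = -41246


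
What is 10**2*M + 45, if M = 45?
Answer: 4545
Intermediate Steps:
10**2*M + 45 = 10**2*45 + 45 = 100*45 + 45 = 4500 + 45 = 4545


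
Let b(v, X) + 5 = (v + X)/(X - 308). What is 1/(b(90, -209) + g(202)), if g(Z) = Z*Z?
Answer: 517/21093202 ≈ 2.4510e-5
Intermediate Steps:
g(Z) = Z²
b(v, X) = -5 + (X + v)/(-308 + X) (b(v, X) = -5 + (v + X)/(X - 308) = -5 + (X + v)/(-308 + X))
1/(b(90, -209) + g(202)) = 1/((1540 + 90 - 4*(-209))/(-308 - 209) + 202²) = 1/((1540 + 90 + 836)/(-517) + 40804) = 1/(-1/517*2466 + 40804) = 1/(-2466/517 + 40804) = 1/(21093202/517) = 517/21093202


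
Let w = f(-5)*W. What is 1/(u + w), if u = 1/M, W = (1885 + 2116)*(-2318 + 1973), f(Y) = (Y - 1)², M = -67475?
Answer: -67475/3352996039501 ≈ -2.0124e-8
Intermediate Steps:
f(Y) = (-1 + Y)²
W = -1380345 (W = 4001*(-345) = -1380345)
u = -1/67475 (u = 1/(-67475) = -1/67475 ≈ -1.4820e-5)
w = -49692420 (w = (-1 - 5)²*(-1380345) = (-6)²*(-1380345) = 36*(-1380345) = -49692420)
1/(u + w) = 1/(-1/67475 - 49692420) = 1/(-3352996039501/67475) = -67475/3352996039501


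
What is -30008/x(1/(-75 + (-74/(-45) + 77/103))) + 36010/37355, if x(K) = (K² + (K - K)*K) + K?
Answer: 209845096610070362/94984837155 ≈ 2.2092e+6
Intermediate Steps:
x(K) = K + K² (x(K) = (K² + 0*K) + K = (K² + 0) + K = K² + K = K + K²)
-30008/x(1/(-75 + (-74/(-45) + 77/103))) + 36010/37355 = -30008*(-75 + (-74/(-45) + 77/103))/(1 + 1/(-75 + (-74/(-45) + 77/103))) + 36010/37355 = -30008*(-75 + (-74*(-1/45) + 77*(1/103)))/(1 + 1/(-75 + (-74*(-1/45) + 77*(1/103)))) + 36010*(1/37355) = -30008*(-75 + (74/45 + 77/103))/(1 + 1/(-75 + (74/45 + 77/103))) + 7202/7471 = -30008*(-75 + 11087/4635)/(1 + 1/(-75 + 11087/4635)) + 7202/7471 = -30008*(-336538/(4635*(1 + 1/(-336538/4635)))) + 7202/7471 = -30008*(-336538/(4635*(1 - 4635/336538))) + 7202/7471 = -30008/((-4635/336538*331903/336538)) + 7202/7471 = -30008/(-1538370405/113257825444) + 7202/7471 = -30008*(-113257825444/1538370405) + 7202/7471 = 28087940710112/12713805 + 7202/7471 = 209845096610070362/94984837155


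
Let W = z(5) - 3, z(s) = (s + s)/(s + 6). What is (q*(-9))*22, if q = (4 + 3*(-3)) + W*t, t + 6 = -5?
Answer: -3564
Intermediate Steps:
t = -11 (t = -6 - 5 = -11)
z(s) = 2*s/(6 + s) (z(s) = (2*s)/(6 + s) = 2*s/(6 + s))
W = -23/11 (W = 2*5/(6 + 5) - 3 = 2*5/11 - 3 = 2*5*(1/11) - 3 = 10/11 - 3 = -23/11 ≈ -2.0909)
q = 18 (q = (4 + 3*(-3)) - 23/11*(-11) = (4 - 9) + 23 = -5 + 23 = 18)
(q*(-9))*22 = (18*(-9))*22 = -162*22 = -3564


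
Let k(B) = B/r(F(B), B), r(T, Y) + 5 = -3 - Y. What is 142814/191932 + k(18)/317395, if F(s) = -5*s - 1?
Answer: 22664158327/30459128570 ≈ 0.74408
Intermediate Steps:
F(s) = -1 - 5*s
r(T, Y) = -8 - Y (r(T, Y) = -5 + (-3 - Y) = -8 - Y)
k(B) = B/(-8 - B)
142814/191932 + k(18)/317395 = 142814/191932 - 1*18/(8 + 18)/317395 = 142814*(1/191932) - 1*18/26*(1/317395) = 71407/95966 - 1*18*1/26*(1/317395) = 71407/95966 - 9/13*1/317395 = 71407/95966 - 9/4126135 = 22664158327/30459128570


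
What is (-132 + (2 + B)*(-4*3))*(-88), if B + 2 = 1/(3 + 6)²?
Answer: 313984/27 ≈ 11629.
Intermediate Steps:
B = -161/81 (B = -2 + 1/(3 + 6)² = -2 + 1/9² = -2 + 1/81 = -161/81 ≈ -1.9877)
(-132 + (2 + B)*(-4*3))*(-88) = (-132 + (2 - 161/81)*(-4*3))*(-88) = (-132 + (1/81)*(-12))*(-88) = (-132 - 4/27)*(-88) = -3568/27*(-88) = 313984/27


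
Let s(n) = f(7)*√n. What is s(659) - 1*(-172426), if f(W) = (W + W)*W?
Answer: 172426 + 98*√659 ≈ 1.7494e+5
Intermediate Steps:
f(W) = 2*W² (f(W) = (2*W)*W = 2*W²)
s(n) = 98*√n (s(n) = (2*7²)*√n = (2*49)*√n = 98*√n)
s(659) - 1*(-172426) = 98*√659 - 1*(-172426) = 98*√659 + 172426 = 172426 + 98*√659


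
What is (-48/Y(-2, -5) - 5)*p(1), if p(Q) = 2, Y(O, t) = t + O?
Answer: 26/7 ≈ 3.7143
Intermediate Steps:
Y(O, t) = O + t
(-48/Y(-2, -5) - 5)*p(1) = (-48/(-2 - 5) - 5)*2 = (-48/(-7) - 5)*2 = (-48*(-1/7) - 5)*2 = (48/7 - 5)*2 = (13/7)*2 = 26/7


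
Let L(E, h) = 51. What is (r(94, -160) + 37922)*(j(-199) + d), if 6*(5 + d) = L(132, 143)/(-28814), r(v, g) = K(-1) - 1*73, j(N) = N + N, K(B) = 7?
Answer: -219792891864/14407 ≈ -1.5256e+7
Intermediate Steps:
j(N) = 2*N
r(v, g) = -66 (r(v, g) = 7 - 1*73 = 7 - 73 = -66)
d = -288157/57628 (d = -5 + (51/(-28814))/6 = -5 + (51*(-1/28814))/6 = -5 + (1/6)*(-51/28814) = -5 - 17/57628 = -288157/57628 ≈ -5.0003)
(r(94, -160) + 37922)*(j(-199) + d) = (-66 + 37922)*(2*(-199) - 288157/57628) = 37856*(-398 - 288157/57628) = 37856*(-23224101/57628) = -219792891864/14407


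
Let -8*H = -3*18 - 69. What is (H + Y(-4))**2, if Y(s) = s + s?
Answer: 3481/64 ≈ 54.391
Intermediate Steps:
Y(s) = 2*s
H = 123/8 (H = -(-3*18 - 69)/8 = -(-54 - 69)/8 = -1/8*(-123) = 123/8 ≈ 15.375)
(H + Y(-4))**2 = (123/8 + 2*(-4))**2 = (123/8 - 8)**2 = (59/8)**2 = 3481/64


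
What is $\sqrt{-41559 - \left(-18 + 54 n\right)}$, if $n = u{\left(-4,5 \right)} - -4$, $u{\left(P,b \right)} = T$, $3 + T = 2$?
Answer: $i \sqrt{41703} \approx 204.21 i$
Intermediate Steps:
$T = -1$ ($T = -3 + 2 = -1$)
$u{\left(P,b \right)} = -1$
$n = 3$ ($n = -1 - -4 = -1 + 4 = 3$)
$\sqrt{-41559 - \left(-18 + 54 n\right)} = \sqrt{-41559 + \left(18 - 162\right)} = \sqrt{-41559 - 144} = \sqrt{-41703} = i \sqrt{41703}$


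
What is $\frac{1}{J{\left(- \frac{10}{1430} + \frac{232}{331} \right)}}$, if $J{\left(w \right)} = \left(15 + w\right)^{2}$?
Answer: $\frac{2240412889}{551811265600} \approx 0.0040601$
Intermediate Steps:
$\frac{1}{J{\left(- \frac{10}{1430} + \frac{232}{331} \right)}} = \frac{1}{\left(15 + \left(- \frac{10}{1430} + \frac{232}{331}\right)\right)^{2}} = \frac{1}{\left(15 + \left(\left(-10\right) \frac{1}{1430} + 232 \cdot \frac{1}{331}\right)\right)^{2}} = \frac{1}{\left(15 + \left(- \frac{1}{143} + \frac{232}{331}\right)\right)^{2}} = \frac{1}{\left(15 + \frac{32845}{47333}\right)^{2}} = \frac{1}{\left(\frac{742840}{47333}\right)^{2}} = \frac{1}{\frac{551811265600}{2240412889}} = \frac{2240412889}{551811265600}$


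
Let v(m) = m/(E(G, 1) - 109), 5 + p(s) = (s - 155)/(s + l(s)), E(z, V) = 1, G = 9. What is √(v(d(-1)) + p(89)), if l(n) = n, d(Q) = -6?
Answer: I*√1515670/534 ≈ 2.3055*I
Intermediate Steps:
p(s) = -5 + (-155 + s)/(2*s) (p(s) = -5 + (s - 155)/(s + s) = -5 + (-155 + s)/((2*s)) = -5 + (-155 + s)*(1/(2*s)) = -5 + (-155 + s)/(2*s))
v(m) = -m/108 (v(m) = m/(1 - 109) = m/(-108) = m*(-1/108) = -m/108)
√(v(d(-1)) + p(89)) = √(-1/108*(-6) + (½)*(-155 - 9*89)/89) = √(1/18 + (½)*(1/89)*(-155 - 801)) = √(1/18 + (½)*(1/89)*(-956)) = √(1/18 - 478/89) = √(-8515/1602) = I*√1515670/534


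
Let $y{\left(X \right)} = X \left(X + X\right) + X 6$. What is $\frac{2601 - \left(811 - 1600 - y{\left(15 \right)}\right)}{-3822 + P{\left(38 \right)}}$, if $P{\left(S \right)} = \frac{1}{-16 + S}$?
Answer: $- \frac{86460}{84083} \approx -1.0283$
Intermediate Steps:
$y{\left(X \right)} = 2 X^{2} + 6 X$ ($y{\left(X \right)} = X 2 X + 6 X = 2 X^{2} + 6 X$)
$\frac{2601 - \left(811 - 1600 - y{\left(15 \right)}\right)}{-3822 + P{\left(38 \right)}} = \frac{2601 - \left(811 - 1600 - 30 \left(3 + 15\right)\right)}{-3822 + \frac{1}{-16 + 38}} = \frac{2601 + \left(\left(-811 + 1600\right) + 2 \cdot 15 \cdot 18\right)}{-3822 + \frac{1}{22}} = \frac{2601 + \left(789 + 540\right)}{-3822 + \frac{1}{22}} = \frac{2601 + 1329}{- \frac{84083}{22}} = 3930 \left(- \frac{22}{84083}\right) = - \frac{86460}{84083}$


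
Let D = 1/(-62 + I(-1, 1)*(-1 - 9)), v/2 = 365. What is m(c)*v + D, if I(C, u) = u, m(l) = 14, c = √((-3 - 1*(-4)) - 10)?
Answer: 735839/72 ≈ 10220.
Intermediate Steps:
v = 730 (v = 2*365 = 730)
c = 3*I (c = √((-3 + 4) - 10) = √(1 - 10) = √(-9) = 3*I ≈ 3.0*I)
D = -1/72 (D = 1/(-62 + 1*(-1 - 9)) = 1/(-62 + 1*(-10)) = 1/(-62 - 10) = 1/(-72) = -1/72 ≈ -0.013889)
m(c)*v + D = 14*730 - 1/72 = 10220 - 1/72 = 735839/72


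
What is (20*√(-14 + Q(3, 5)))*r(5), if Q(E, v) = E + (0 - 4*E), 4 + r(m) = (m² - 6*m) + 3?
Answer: -120*I*√23 ≈ -575.5*I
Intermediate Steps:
r(m) = -1 + m² - 6*m (r(m) = -4 + ((m² - 6*m) + 3) = -4 + (3 + m² - 6*m) = -1 + m² - 6*m)
Q(E, v) = -3*E (Q(E, v) = E - 4*E = -3*E)
(20*√(-14 + Q(3, 5)))*r(5) = (20*√(-14 - 3*3))*(-1 + 5² - 6*5) = (20*√(-14 - 9))*(-1 + 25 - 30) = (20*√(-23))*(-6) = (20*(I*√23))*(-6) = (20*I*√23)*(-6) = -120*I*√23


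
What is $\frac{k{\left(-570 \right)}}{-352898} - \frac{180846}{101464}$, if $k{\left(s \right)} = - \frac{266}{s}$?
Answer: $- \frac{34189413781}{19182022860} \approx -1.7824$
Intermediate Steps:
$\frac{k{\left(-570 \right)}}{-352898} - \frac{180846}{101464} = \frac{\left(-266\right) \frac{1}{-570}}{-352898} - \frac{180846}{101464} = \left(-266\right) \left(- \frac{1}{570}\right) \left(- \frac{1}{352898}\right) - \frac{90423}{50732} = \frac{7}{15} \left(- \frac{1}{352898}\right) - \frac{90423}{50732} = - \frac{1}{756210} - \frac{90423}{50732} = - \frac{34189413781}{19182022860}$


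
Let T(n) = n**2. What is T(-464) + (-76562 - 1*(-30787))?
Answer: 169521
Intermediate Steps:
T(-464) + (-76562 - 1*(-30787)) = (-464)**2 + (-76562 - 1*(-30787)) = 215296 + (-76562 + 30787) = 215296 - 45775 = 169521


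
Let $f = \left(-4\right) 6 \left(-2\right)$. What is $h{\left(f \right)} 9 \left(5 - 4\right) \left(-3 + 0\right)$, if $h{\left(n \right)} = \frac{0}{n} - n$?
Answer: $1296$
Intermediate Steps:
$f = 48$ ($f = \left(-24\right) \left(-2\right) = 48$)
$h{\left(n \right)} = - n$ ($h{\left(n \right)} = 0 - n = - n$)
$h{\left(f \right)} 9 \left(5 - 4\right) \left(-3 + 0\right) = \left(-1\right) 48 \cdot 9 \left(5 - 4\right) \left(-3 + 0\right) = \left(-48\right) 9 \cdot 1 \left(-3\right) = \left(-432\right) \left(-3\right) = 1296$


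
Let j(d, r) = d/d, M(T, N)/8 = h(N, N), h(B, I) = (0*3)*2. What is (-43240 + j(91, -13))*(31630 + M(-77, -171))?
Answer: -1367649570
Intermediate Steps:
h(B, I) = 0 (h(B, I) = 0*2 = 0)
M(T, N) = 0 (M(T, N) = 8*0 = 0)
j(d, r) = 1
(-43240 + j(91, -13))*(31630 + M(-77, -171)) = (-43240 + 1)*(31630 + 0) = -43239*31630 = -1367649570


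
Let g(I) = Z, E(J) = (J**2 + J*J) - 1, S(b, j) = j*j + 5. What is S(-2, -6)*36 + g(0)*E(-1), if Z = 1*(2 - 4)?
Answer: 1474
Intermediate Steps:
S(b, j) = 5 + j**2 (S(b, j) = j**2 + 5 = 5 + j**2)
Z = -2 (Z = 1*(-2) = -2)
E(J) = -1 + 2*J**2 (E(J) = (J**2 + J**2) - 1 = 2*J**2 - 1 = -1 + 2*J**2)
g(I) = -2
S(-2, -6)*36 + g(0)*E(-1) = (5 + (-6)**2)*36 - 2*(-1 + 2*(-1)**2) = (5 + 36)*36 - 2*(-1 + 2*1) = 41*36 - 2*(-1 + 2) = 1476 - 2*1 = 1476 - 2 = 1474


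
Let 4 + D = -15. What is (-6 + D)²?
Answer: 625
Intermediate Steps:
D = -19 (D = -4 - 15 = -19)
(-6 + D)² = (-6 - 19)² = (-25)² = 625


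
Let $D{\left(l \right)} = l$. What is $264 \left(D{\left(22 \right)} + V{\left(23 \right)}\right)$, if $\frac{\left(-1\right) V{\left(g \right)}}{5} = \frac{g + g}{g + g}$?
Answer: $4488$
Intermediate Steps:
$V{\left(g \right)} = -5$ ($V{\left(g \right)} = - 5 \frac{g + g}{g + g} = - 5 \frac{2 g}{2 g} = - 5 \cdot 2 g \frac{1}{2 g} = \left(-5\right) 1 = -5$)
$264 \left(D{\left(22 \right)} + V{\left(23 \right)}\right) = 264 \left(22 - 5\right) = 264 \cdot 17 = 4488$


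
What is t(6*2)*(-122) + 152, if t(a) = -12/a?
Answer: 274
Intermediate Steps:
t(6*2)*(-122) + 152 = -12/(6*2)*(-122) + 152 = -12/12*(-122) + 152 = -12*1/12*(-122) + 152 = -1*(-122) + 152 = 122 + 152 = 274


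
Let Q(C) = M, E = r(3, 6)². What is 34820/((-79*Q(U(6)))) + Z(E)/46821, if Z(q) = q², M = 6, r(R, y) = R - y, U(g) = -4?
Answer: -271711471/3698859 ≈ -73.458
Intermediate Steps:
E = 9 (E = (3 - 1*6)² = (3 - 6)² = (-3)² = 9)
Q(C) = 6
34820/((-79*Q(U(6)))) + Z(E)/46821 = 34820/((-79*6)) + 9²/46821 = 34820/(-474) + 81*(1/46821) = 34820*(-1/474) + 27/15607 = -17410/237 + 27/15607 = -271711471/3698859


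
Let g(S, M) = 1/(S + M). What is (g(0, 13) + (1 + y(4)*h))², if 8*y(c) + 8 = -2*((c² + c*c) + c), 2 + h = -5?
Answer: 853776/169 ≈ 5051.9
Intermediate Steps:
h = -7 (h = -2 - 5 = -7)
y(c) = -1 - c²/2 - c/4 (y(c) = -1 + (-2*((c² + c*c) + c))/8 = -1 + (-2*((c² + c²) + c))/8 = -1 + (-2*(2*c² + c))/8 = -1 + (-2*(c + 2*c²))/8 = -1 + (-4*c² - 2*c)/8 = -1 + (-c²/2 - c/4) = -1 - c²/2 - c/4)
g(S, M) = 1/(M + S)
(g(0, 13) + (1 + y(4)*h))² = (1/(13 + 0) + (1 + (-1 - ½*4² - ¼*4)*(-7)))² = (1/13 + (1 + (-1 - ½*16 - 1)*(-7)))² = (1/13 + (1 + (-1 - 8 - 1)*(-7)))² = (1/13 + (1 - 10*(-7)))² = (1/13 + (1 + 70))² = (1/13 + 71)² = (924/13)² = 853776/169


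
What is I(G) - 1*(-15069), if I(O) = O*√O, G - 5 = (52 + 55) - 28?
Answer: 15069 + 168*√21 ≈ 15839.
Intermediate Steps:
G = 84 (G = 5 + ((52 + 55) - 28) = 5 + (107 - 28) = 5 + 79 = 84)
I(O) = O^(3/2)
I(G) - 1*(-15069) = 84^(3/2) - 1*(-15069) = 168*√21 + 15069 = 15069 + 168*√21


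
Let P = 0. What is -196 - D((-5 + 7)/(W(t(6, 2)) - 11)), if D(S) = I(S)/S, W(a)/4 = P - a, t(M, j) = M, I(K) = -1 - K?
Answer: -425/2 ≈ -212.50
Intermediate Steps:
W(a) = -4*a (W(a) = 4*(0 - a) = 4*(-a) = -4*a)
D(S) = (-1 - S)/S
-196 - D((-5 + 7)/(W(t(6, 2)) - 11)) = -196 - (-1 - (-5 + 7)/(-4*6 - 11))/((-5 + 7)/(-4*6 - 11)) = -196 - (-1 - 2/(-24 - 11))/(2/(-24 - 11)) = -196 - (-1 - 2/(-35))/(2/(-35)) = -196 - (-1 - 2*(-1)/35)/(2*(-1/35)) = -196 - (-1 - 1*(-2/35))/(-2/35) = -196 - (-35)*(-1 + 2/35)/2 = -196 - (-35)*(-33)/(2*35) = -196 - 1*33/2 = -196 - 33/2 = -425/2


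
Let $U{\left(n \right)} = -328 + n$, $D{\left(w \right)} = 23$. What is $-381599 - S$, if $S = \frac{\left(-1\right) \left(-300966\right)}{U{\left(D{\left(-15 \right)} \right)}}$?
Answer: $- \frac{116086729}{305} \approx -3.8061 \cdot 10^{5}$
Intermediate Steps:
$S = - \frac{300966}{305}$ ($S = \frac{\left(-1\right) \left(-300966\right)}{-328 + 23} = \frac{300966}{-305} = 300966 \left(- \frac{1}{305}\right) = - \frac{300966}{305} \approx -986.77$)
$-381599 - S = -381599 - - \frac{300966}{305} = -381599 + \frac{300966}{305} = - \frac{116086729}{305}$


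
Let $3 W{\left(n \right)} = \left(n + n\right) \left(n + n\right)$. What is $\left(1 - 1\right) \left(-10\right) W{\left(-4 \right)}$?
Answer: $0$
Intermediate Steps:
$W{\left(n \right)} = \frac{4 n^{2}}{3}$ ($W{\left(n \right)} = \frac{\left(n + n\right) \left(n + n\right)}{3} = \frac{2 n 2 n}{3} = \frac{4 n^{2}}{3}$)
$\left(1 - 1\right) \left(-10\right) W{\left(-4 \right)} = \left(1 - 1\right) \left(-10\right) \frac{4 \left(-4\right)^{2}}{3} = \left(1 - 1\right) \left(-10\right) \frac{4}{3} \cdot 16 = 0 \left(-10\right) \frac{64}{3} = 0 \cdot \frac{64}{3} = 0$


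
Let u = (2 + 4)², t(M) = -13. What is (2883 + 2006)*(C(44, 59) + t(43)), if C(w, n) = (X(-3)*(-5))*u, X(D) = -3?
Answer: 2576503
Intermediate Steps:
u = 36 (u = 6² = 36)
C(w, n) = 540 (C(w, n) = -3*(-5)*36 = 15*36 = 540)
(2883 + 2006)*(C(44, 59) + t(43)) = (2883 + 2006)*(540 - 13) = 4889*527 = 2576503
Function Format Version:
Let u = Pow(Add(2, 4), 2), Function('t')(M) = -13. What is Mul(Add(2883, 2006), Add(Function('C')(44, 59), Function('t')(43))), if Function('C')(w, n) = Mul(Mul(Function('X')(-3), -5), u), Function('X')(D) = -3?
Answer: 2576503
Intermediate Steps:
u = 36 (u = Pow(6, 2) = 36)
Function('C')(w, n) = 540 (Function('C')(w, n) = Mul(Mul(-3, -5), 36) = Mul(15, 36) = 540)
Mul(Add(2883, 2006), Add(Function('C')(44, 59), Function('t')(43))) = Mul(Add(2883, 2006), Add(540, -13)) = Mul(4889, 527) = 2576503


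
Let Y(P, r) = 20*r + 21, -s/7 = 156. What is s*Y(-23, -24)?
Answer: 501228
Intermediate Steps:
s = -1092 (s = -7*156 = -1092)
Y(P, r) = 21 + 20*r
s*Y(-23, -24) = -1092*(21 + 20*(-24)) = -1092*(21 - 480) = -1092*(-459) = 501228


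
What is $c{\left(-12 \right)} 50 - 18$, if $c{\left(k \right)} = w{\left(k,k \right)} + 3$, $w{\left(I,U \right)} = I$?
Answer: $-468$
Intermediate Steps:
$c{\left(k \right)} = 3 + k$ ($c{\left(k \right)} = k + 3 = 3 + k$)
$c{\left(-12 \right)} 50 - 18 = \left(3 - 12\right) 50 - 18 = \left(-9\right) 50 - 18 = -450 - 18 = -468$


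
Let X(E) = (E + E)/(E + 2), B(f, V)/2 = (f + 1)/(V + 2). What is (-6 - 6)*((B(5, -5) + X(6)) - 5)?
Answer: 90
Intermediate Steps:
B(f, V) = 2*(1 + f)/(2 + V) (B(f, V) = 2*((f + 1)/(V + 2)) = 2*((1 + f)/(2 + V)) = 2*(1 + f)/(2 + V))
X(E) = 2*E/(2 + E) (X(E) = (2*E)/(2 + E) = 2*E/(2 + E))
(-6 - 6)*((B(5, -5) + X(6)) - 5) = (-6 - 6)*((2*(1 + 5)/(2 - 5) + 2*6/(2 + 6)) - 5) = -12*((2*6/(-3) + 2*6/8) - 5) = -12*((2*(-1/3)*6 + 2*6*(1/8)) - 5) = -12*((-4 + 3/2) - 5) = -12*(-5/2 - 5) = -12*(-15/2) = 90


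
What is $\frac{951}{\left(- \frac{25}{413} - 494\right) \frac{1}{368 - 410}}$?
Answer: $\frac{16496046}{204047} \approx 80.844$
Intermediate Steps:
$\frac{951}{\left(- \frac{25}{413} - 494\right) \frac{1}{368 - 410}} = \frac{951}{\left(\left(-25\right) \frac{1}{413} - 494\right) \frac{1}{-42}} = \frac{951}{\left(- \frac{25}{413} - 494\right) \left(- \frac{1}{42}\right)} = \frac{951}{\left(- \frac{204047}{413}\right) \left(- \frac{1}{42}\right)} = \frac{951}{\frac{204047}{17346}} = 951 \cdot \frac{17346}{204047} = \frac{16496046}{204047}$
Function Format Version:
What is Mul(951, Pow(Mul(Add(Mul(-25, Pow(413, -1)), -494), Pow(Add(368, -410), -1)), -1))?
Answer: Rational(16496046, 204047) ≈ 80.844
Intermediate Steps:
Mul(951, Pow(Mul(Add(Mul(-25, Pow(413, -1)), -494), Pow(Add(368, -410), -1)), -1)) = Mul(951, Pow(Mul(Add(Mul(-25, Rational(1, 413)), -494), Pow(-42, -1)), -1)) = Mul(951, Pow(Mul(Add(Rational(-25, 413), -494), Rational(-1, 42)), -1)) = Mul(951, Pow(Mul(Rational(-204047, 413), Rational(-1, 42)), -1)) = Mul(951, Pow(Rational(204047, 17346), -1)) = Mul(951, Rational(17346, 204047)) = Rational(16496046, 204047)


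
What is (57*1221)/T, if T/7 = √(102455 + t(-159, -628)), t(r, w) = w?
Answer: 6327*√101827/64799 ≈ 31.157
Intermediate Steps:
T = 7*√101827 (T = 7*√(102455 - 628) = 7*√101827 ≈ 2233.7)
(57*1221)/T = (57*1221)/((7*√101827)) = 69597*(√101827/712789) = 6327*√101827/64799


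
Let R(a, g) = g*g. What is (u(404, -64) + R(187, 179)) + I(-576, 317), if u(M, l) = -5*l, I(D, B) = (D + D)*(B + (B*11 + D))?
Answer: -3686295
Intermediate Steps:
R(a, g) = g**2
I(D, B) = 2*D*(D + 12*B) (I(D, B) = (2*D)*(B + (11*B + D)) = (2*D)*(B + (D + 11*B)) = (2*D)*(D + 12*B) = 2*D*(D + 12*B))
(u(404, -64) + R(187, 179)) + I(-576, 317) = (-5*(-64) + 179**2) + 2*(-576)*(-576 + 12*317) = (320 + 32041) + 2*(-576)*(-576 + 3804) = 32361 + 2*(-576)*3228 = 32361 - 3718656 = -3686295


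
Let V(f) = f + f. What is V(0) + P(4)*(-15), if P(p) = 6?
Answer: -90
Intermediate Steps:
V(f) = 2*f
V(0) + P(4)*(-15) = 2*0 + 6*(-15) = 0 - 90 = -90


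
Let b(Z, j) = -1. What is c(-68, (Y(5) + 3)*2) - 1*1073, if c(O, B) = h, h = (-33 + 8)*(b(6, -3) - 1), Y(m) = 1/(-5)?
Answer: -1023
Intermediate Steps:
Y(m) = -⅕
h = 50 (h = (-33 + 8)*(-1 - 1) = -25*(-2) = 50)
c(O, B) = 50
c(-68, (Y(5) + 3)*2) - 1*1073 = 50 - 1*1073 = 50 - 1073 = -1023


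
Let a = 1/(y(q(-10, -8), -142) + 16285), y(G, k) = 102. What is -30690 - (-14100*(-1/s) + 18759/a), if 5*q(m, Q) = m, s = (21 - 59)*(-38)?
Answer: -110983830228/361 ≈ -3.0743e+8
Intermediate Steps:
s = 1444 (s = -38*(-38) = 1444)
q(m, Q) = m/5
a = 1/16387 (a = 1/(102 + 16285) = 1/16387 ≈ 6.1024e-5)
-30690 - (-14100*(-1/s) + 18759/a) = -30690 - (-14100/((-1*1444)) + 18759/(1/16387)) = -30690 - (-14100/(-1444) + 18759*16387) = -30690 - (-14100*(-1/1444) + 307403733) = -30690 - (3525/361 + 307403733) = -30690 - 1*110972751138/361 = -30690 - 110972751138/361 = -110983830228/361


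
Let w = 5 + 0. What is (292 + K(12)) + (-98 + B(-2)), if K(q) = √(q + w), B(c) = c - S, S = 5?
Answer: 187 + √17 ≈ 191.12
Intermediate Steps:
w = 5
B(c) = -5 + c (B(c) = c - 1*5 = c - 5 = -5 + c)
K(q) = √(5 + q) (K(q) = √(q + 5) = √(5 + q))
(292 + K(12)) + (-98 + B(-2)) = (292 + √(5 + 12)) + (-98 + (-5 - 2)) = (292 + √17) + (-98 - 7) = (292 + √17) - 105 = 187 + √17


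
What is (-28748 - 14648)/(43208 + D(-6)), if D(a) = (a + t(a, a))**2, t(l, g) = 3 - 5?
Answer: -10849/10818 ≈ -1.0029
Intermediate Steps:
t(l, g) = -2
D(a) = (-2 + a)**2 (D(a) = (a - 2)**2 = (-2 + a)**2)
(-28748 - 14648)/(43208 + D(-6)) = (-28748 - 14648)/(43208 + (-2 - 6)**2) = -43396/(43208 + (-8)**2) = -43396/(43208 + 64) = -43396/43272 = -43396*1/43272 = -10849/10818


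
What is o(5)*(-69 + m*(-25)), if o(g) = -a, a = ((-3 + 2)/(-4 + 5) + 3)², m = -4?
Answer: -124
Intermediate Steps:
a = 4 (a = (-1/1 + 3)² = (-1*1 + 3)² = (-1 + 3)² = 2² = 4)
o(g) = -4 (o(g) = -1*4 = -4)
o(5)*(-69 + m*(-25)) = -4*(-69 - 4*(-25)) = -4*(-69 + 100) = -4*31 = -124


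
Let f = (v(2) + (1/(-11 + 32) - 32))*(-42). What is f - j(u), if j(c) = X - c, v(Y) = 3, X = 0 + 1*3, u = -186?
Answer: 1027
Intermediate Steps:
X = 3 (X = 0 + 3 = 3)
j(c) = 3 - c
f = 1216 (f = (3 + (1/(-11 + 32) - 32))*(-42) = (3 + (1/21 - 32))*(-42) = (3 - 671/21)*(-42) = -608/21*(-42) = 1216)
f - j(u) = 1216 - (3 - 1*(-186)) = 1216 - (3 + 186) = 1216 - 1*189 = 1216 - 189 = 1027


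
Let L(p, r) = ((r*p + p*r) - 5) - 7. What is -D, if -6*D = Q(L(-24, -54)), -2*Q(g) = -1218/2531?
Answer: 203/5062 ≈ 0.040103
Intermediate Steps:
L(p, r) = -12 + 2*p*r (L(p, r) = ((p*r + p*r) - 5) - 7 = (2*p*r - 5) - 7 = (-5 + 2*p*r) - 7 = -12 + 2*p*r)
Q(g) = 609/2531 (Q(g) = -(-609)/2531 = -½*(-1218/2531) = 609/2531)
D = -203/5062 (D = -⅙*609/2531 = -203/5062 ≈ -0.040103)
-D = -1*(-203/5062) = 203/5062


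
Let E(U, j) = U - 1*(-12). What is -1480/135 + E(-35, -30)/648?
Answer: -7127/648 ≈ -10.998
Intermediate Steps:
E(U, j) = 12 + U (E(U, j) = U + 12 = 12 + U)
-1480/135 + E(-35, -30)/648 = -1480/135 + (12 - 35)/648 = -1480*1/135 - 23*1/648 = -296/27 - 23/648 = -7127/648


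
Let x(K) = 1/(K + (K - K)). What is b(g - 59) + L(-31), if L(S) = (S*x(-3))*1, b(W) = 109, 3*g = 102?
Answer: 358/3 ≈ 119.33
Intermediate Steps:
g = 34 (g = (⅓)*102 = 34)
x(K) = 1/K (x(K) = 1/(K + 0) = 1/K)
L(S) = -S/3 (L(S) = (S/(-3))*1 = (S*(-⅓))*1 = -S/3*1 = -S/3)
b(g - 59) + L(-31) = 109 - ⅓*(-31) = 109 + 31/3 = 358/3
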